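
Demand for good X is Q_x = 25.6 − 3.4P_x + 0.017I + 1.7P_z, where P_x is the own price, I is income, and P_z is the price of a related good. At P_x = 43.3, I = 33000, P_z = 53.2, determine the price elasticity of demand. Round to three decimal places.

Substituting, Q_x = 25.6 − 3.4(43.3) + 0.017(33000) + 1.7(53.2) = 25.6 − 147.22 + 561 + 90.44 = 529.82.
∂Q_x/∂P_x = −3.4, so E_p = (−3.4)·(43.3/529.82) ≈ -0.278.
|E_p| < 1: demand is inelastic.

-0.278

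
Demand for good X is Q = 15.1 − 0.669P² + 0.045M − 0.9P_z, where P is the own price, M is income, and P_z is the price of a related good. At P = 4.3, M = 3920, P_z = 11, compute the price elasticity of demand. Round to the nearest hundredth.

-0.15

First evaluate Q: 15.1 − 0.669(4.3)² + 0.045(3920) − 0.9(11) = 15.1 − 12.3698 + 176.4 − 9.9 = 169.2302.
∂Q/∂P = −2·0.669·P = -5.7534, so E_p = -5.7534·(4.3/169.2302) ≈ -0.15.
|E_p| < 1: demand is inelastic.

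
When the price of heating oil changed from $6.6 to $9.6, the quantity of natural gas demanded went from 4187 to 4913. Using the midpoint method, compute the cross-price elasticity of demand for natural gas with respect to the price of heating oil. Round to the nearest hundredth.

%ΔQ_x = (4913 − 4187)/[(4187+4913)/2] = 726/4550 ≈ 0.1596.
%ΔP_y = (9.6 − 6.6)/[(6.6+9.6)/2] ≈ 0.3704.
E_xy = 0.1596/0.3704 ≈ 0.43.
E_xy > 0, so natural gas and heating oil are substitutes.

0.43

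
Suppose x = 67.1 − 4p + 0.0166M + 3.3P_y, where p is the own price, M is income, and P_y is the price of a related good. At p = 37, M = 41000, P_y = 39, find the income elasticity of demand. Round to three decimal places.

0.934

Substituting, x = 67.1 − 4(37) + 0.0166(41000) + 3.3(39) = 67.1 − 148 + 680.6 + 128.7 = 728.4.
∂x/∂M = +0.0166, so E_I = 0.0166·(41000/728.4) ≈ 0.934.
E_I ∈ (0,1): normal good (necessity).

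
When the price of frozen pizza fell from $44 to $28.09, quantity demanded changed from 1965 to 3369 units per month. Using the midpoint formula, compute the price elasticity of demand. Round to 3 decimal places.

-1.193

%ΔQ = (3369 − 1965)/[(1965 + 3369)/2] = 1404/2667 ≈ 0.5264.
%Δp = (28.09 − 44)/[(44 + 28.09)/2] = -15.91/36.045 ≈ -0.4414.
Arc elasticity E = %ΔQ/%Δp ≈ 0.5264/-0.4414 ≈ -1.193.
|E| > 1: demand is elastic over this range.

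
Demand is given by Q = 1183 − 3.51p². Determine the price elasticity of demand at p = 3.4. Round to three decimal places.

At p = 3.4, Q = 1142.4244.
dQ/dp = −2·3.51·p = −23.868.
Point elasticity E = (dQ/dp)·(p/Q) = -23.868 × 3.4/1142.4244 ≈ -0.071.
|E| < 1, so demand is inelastic at this price.

-0.071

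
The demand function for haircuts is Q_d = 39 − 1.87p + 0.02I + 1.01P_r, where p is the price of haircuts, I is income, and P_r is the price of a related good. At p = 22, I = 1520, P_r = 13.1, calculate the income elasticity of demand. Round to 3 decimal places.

Evaluating quantity at (p, I, P_r) gives Q_d = 39 − 1.87(22) + 0.02(1520) + 1.01(13.1) = 39 − 41.14 + 30.4 + 13.231 = 41.491.
∂Q_d/∂I = +0.02, so E_I = 0.02·(1520/41.491) ≈ 0.733.
E_I ∈ (0,1): normal good (necessity).

0.733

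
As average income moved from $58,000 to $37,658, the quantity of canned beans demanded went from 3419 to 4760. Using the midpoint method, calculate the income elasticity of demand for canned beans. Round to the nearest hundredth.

%ΔQ = (4760 − 3419)/[(3419+4760)/2] = 1341/4089.5 ≈ 0.3279.
%ΔM = (37,658 − 58,000)/[(58,000+37,658)/2] = -20342/47829 ≈ -0.4253.
E_I = %ΔQ/%ΔM ≈ -0.77.
E_I < 0: inferior good.

-0.77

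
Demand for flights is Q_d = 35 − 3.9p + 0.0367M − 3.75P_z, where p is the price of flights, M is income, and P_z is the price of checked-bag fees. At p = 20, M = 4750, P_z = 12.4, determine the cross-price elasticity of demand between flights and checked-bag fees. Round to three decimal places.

-0.548

At the given point, Q_d = 35 − 3.9(20) + 0.0367(4750) − 3.75(12.4) = 35 − 78 + 174.325 − 46.5 = 84.825.
∂Q_d/∂P_z = −3.75, so E_xy = -3.75·(12.4/84.825) ≈ -0.548.
E_xy < 0: the goods are complements.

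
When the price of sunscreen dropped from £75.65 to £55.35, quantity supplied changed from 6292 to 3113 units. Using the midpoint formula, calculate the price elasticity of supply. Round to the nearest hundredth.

%ΔQ = (3113 − 6292)/[(6292 + 3113)/2] = -3179/4702.5 ≈ -0.6760.
%Δp = (55.35 − 75.65)/[(75.65 + 55.35)/2] = -20.3/65.5 ≈ -0.3099.
Arc elasticity E = %ΔQ/%Δp ≈ -0.6760/-0.3099 ≈ 2.18.
|E| > 1: supply is elastic over this range.

2.18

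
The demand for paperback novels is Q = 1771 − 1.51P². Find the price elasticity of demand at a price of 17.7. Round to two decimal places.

-0.73

At P = 17.7, Q = 1297.9321.
dQ/dP = −2·1.51·P = −53.454.
Point elasticity E = (dQ/dP)·(P/Q) = -53.454 × 17.7/1297.9321 ≈ -0.73.
|E| < 1, so demand is inelastic at this price.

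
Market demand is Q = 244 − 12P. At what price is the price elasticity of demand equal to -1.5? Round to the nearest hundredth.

Set −bP/(a − bP) = −1.5 ⇒ bP = 1.5(a − bP) ⇒ bP(1+1.5) = 1.5·a.
P = 1.5·244/(12·2.5) = 12.20.

12.20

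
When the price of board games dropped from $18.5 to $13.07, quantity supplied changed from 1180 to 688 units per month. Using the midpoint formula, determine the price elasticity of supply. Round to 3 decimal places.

1.531

%Δq = (688 − 1180)/[(1180 + 688)/2] = -492/934 ≈ -0.5268.
%ΔP = (13.07 − 18.5)/[(18.5 + 13.07)/2] = -5.43/15.785 ≈ -0.3440.
Arc elasticity E = %Δq/%ΔP ≈ -0.5268/-0.3440 ≈ 1.531.
|E| > 1: supply is elastic over this range.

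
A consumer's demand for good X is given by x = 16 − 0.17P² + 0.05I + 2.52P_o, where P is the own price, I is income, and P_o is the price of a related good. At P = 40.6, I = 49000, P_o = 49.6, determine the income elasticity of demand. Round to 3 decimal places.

Substituting, x = 16 − 0.17(40.6)² + 0.05(49000) + 2.52(49.6) = 16 − 280.2212 + 2450 + 124.992 = 2310.7708.
∂x/∂I = +0.05, so E_I = 0.05·(49000/2310.7708) ≈ 1.060.
E_I > 1: normal good (luxury).

1.060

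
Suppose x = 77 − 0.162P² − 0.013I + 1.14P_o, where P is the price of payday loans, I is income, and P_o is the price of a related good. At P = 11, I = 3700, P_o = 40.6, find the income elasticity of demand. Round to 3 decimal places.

At the given point, x = 77 − 0.162(11)² − 0.013(3700) + 1.14(40.6) = 77 − 19.602 − 48.1 + 46.284 = 55.582.
∂x/∂I = −0.013, so E_I = -0.013·(3700/55.582) ≈ -0.865.
E_I < 0: inferior good.

-0.865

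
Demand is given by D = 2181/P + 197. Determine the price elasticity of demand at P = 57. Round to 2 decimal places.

At P = 57, D = 235.2632.
dD/dP = −2181/P² = −0.6713.
Point elasticity E = (dD/dP)·(P/D) = -0.6713 × 57/235.2632 ≈ -0.16.
|E| < 1, so demand is inelastic at this price.

-0.16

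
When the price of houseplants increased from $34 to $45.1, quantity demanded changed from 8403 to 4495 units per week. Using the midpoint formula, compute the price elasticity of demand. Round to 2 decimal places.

-2.16

%Δq = (4495 − 8403)/[(8403 + 4495)/2] = -3908/6449 ≈ -0.6060.
%Δp = (45.1 − 34)/[(34 + 45.1)/2] = 11.1/39.55 ≈ 0.2807.
Arc elasticity E = %Δq/%Δp ≈ -0.6060/0.2807 ≈ -2.16.
|E| > 1: demand is elastic over this range.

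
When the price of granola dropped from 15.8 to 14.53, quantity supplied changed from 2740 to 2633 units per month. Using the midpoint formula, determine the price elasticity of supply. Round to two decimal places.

0.48

%ΔQ = (2633 − 2740)/[(2740 + 2633)/2] = -107/2686.5 ≈ -0.0398.
%Δp = (14.53 − 15.8)/[(15.8 + 14.53)/2] = -1.27/15.165 ≈ -0.0837.
Arc elasticity E = %ΔQ/%Δp ≈ -0.0398/-0.0837 ≈ 0.48.
|E| < 1: supply is inelastic over this range.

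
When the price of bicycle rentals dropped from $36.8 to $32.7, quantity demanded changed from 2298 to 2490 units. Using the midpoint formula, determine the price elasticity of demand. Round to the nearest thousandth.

%Δq = (2490 − 2298)/[(2298 + 2490)/2] = 192/2394 ≈ 0.0802.
%ΔP = (32.7 − 36.8)/[(36.8 + 32.7)/2] = -4.1/34.75 ≈ -0.1180.
Arc elasticity E = %Δq/%ΔP ≈ 0.0802/-0.1180 ≈ -0.680.
|E| < 1: demand is inelastic over this range.

-0.680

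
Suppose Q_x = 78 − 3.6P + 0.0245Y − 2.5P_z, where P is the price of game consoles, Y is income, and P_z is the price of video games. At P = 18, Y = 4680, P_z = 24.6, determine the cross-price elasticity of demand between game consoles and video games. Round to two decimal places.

First evaluate Q_x: 78 − 3.6(18) + 0.0245(4680) − 2.5(24.6) = 78 − 64.8 + 114.66 − 61.5 = 66.36.
∂Q_x/∂P_z = −2.5, so E_xy = -2.5·(24.6/66.36) ≈ -0.93.
E_xy < 0: the goods are complements.

-0.93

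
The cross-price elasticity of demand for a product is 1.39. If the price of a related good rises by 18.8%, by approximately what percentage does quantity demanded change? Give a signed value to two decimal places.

%ΔQ ≈ E × %ΔP_y = (1.39) × (18.8%) ≈ 26.13%.

26.13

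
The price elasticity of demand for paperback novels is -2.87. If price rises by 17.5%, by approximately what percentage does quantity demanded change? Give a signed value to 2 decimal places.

-50.23

%ΔQ ≈ E × %ΔP = (-2.87) × (17.5%) ≈ -50.23%.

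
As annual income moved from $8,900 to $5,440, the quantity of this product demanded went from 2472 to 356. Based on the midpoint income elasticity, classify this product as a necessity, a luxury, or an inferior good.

luxury

%ΔQ = (356 − 2472)/[(2472+356)/2] = -2116/1414 ≈ -1.4965.
%ΔM = (5,440 − 8,900)/[(8,900+5,440)/2] = -3460/7170 ≈ -0.4826.
E_I = %ΔQ/%ΔM ≈ 3.101.
E_I > 1: normal good (luxury).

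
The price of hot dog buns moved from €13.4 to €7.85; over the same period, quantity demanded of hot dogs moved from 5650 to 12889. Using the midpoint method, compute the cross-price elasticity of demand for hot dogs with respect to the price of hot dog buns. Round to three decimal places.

%ΔQ_x = (12889 − 5650)/[(5650+12889)/2] = 7239/9269.5 ≈ 0.7809.
%ΔP_y = (7.85 − 13.4)/[(13.4+7.85)/2] ≈ -0.5224.
E_xy = 0.7809/-0.5224 ≈ -1.495.
E_xy < 0, so hot dogs and hot dog buns are complements.

-1.495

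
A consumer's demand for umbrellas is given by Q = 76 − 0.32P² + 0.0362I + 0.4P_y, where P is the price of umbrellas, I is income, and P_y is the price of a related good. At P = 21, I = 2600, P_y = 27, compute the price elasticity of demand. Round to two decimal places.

First evaluate Q: 76 − 0.32(21)² + 0.0362(2600) + 0.4(27) = 76 − 141.12 + 94.12 + 10.8 = 39.8.
∂Q/∂P = −2·0.32·P = -13.44, so E_p = -13.44·(21/39.8) ≈ -7.09.
|E_p| > 1: demand is elastic.

-7.09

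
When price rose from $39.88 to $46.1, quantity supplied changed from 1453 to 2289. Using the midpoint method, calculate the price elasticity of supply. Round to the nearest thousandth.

%ΔQ = (2289 − 1453)/[(1453 + 2289)/2] = 836/1871 ≈ 0.4468.
%Δp = (46.1 − 39.88)/[(39.88 + 46.1)/2] = 6.22/42.99 ≈ 0.1447.
Arc elasticity E = %ΔQ/%Δp ≈ 0.4468/0.1447 ≈ 3.088.
|E| > 1: supply is elastic over this range.

3.088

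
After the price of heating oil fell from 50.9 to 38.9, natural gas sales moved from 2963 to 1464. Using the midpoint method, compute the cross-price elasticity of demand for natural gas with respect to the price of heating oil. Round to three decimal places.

2.534

%ΔQ_x = (1464 − 2963)/[(2963+1464)/2] = -1499/2213.5 ≈ -0.6772.
%ΔP_y = (38.9 − 50.9)/[(50.9+38.9)/2] ≈ -0.2673.
E_xy = -0.6772/-0.2673 ≈ 2.534.
E_xy > 0, so natural gas and heating oil are substitutes.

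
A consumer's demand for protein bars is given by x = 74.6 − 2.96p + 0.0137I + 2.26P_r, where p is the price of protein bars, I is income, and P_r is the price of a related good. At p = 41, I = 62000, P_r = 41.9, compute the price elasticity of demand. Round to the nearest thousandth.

At the given point, x = 74.6 − 2.96(41) + 0.0137(62000) + 2.26(41.9) = 74.6 − 121.36 + 849.4 + 94.694 = 897.334.
∂x/∂p = −2.96, so E_p = (−2.96)·(41/897.334) ≈ -0.135.
|E_p| < 1: demand is inelastic.

-0.135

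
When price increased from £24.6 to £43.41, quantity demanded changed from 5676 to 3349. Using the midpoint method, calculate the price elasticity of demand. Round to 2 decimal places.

-0.93

%Δq = (3349 − 5676)/[(5676 + 3349)/2] = -2327/4512.5 ≈ -0.5157.
%Δp = (43.41 − 24.6)/[(24.6 + 43.41)/2] = 18.81/34.005 ≈ 0.5532.
Arc elasticity E = %Δq/%Δp ≈ -0.5157/0.5532 ≈ -0.93.
|E| < 1: demand is inelastic over this range.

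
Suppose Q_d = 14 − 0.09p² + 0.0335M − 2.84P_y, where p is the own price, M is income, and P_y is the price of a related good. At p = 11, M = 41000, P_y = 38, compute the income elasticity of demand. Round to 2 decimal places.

Evaluating quantity at (p, M, P_y) gives Q_d = 14 − 0.09(11)² + 0.0335(41000) − 2.84(38) = 14 − 10.89 + 1373.5 − 107.92 = 1268.69.
∂Q_d/∂M = +0.0335, so E_I = 0.0335·(41000/1268.69) ≈ 1.08.
E_I > 1: normal good (luxury).

1.08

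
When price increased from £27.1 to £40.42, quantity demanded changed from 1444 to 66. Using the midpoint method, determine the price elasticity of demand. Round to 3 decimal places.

-4.626

%ΔQ = (66 − 1444)/[(1444 + 66)/2] = -1378/755 ≈ -1.8252.
%Δp = (40.42 − 27.1)/[(27.1 + 40.42)/2] = 13.32/33.76 ≈ 0.3945.
Arc elasticity E = %ΔQ/%Δp ≈ -1.8252/0.3945 ≈ -4.626.
|E| > 1: demand is elastic over this range.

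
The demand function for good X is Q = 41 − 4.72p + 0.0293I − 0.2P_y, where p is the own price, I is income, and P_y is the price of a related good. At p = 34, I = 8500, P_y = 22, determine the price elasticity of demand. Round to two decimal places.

Substituting, Q = 41 − 4.72(34) + 0.0293(8500) − 0.2(22) = 41 − 160.48 + 249.05 − 4.4 = 125.17.
∂Q/∂p = −4.72, so E_p = (−4.72)·(34/125.17) ≈ -1.28.
|E_p| > 1: demand is elastic.

-1.28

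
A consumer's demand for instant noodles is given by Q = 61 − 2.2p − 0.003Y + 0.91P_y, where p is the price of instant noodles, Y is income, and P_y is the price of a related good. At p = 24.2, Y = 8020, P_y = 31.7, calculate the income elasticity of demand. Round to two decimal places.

-1.92

First evaluate Q: 61 − 2.2(24.2) − 0.003(8020) + 0.91(31.7) = 61 − 53.24 − 24.06 + 28.847 = 12.547.
∂Q/∂Y = −0.003, so E_I = -0.003·(8020/12.547) ≈ -1.92.
E_I < 0: inferior good.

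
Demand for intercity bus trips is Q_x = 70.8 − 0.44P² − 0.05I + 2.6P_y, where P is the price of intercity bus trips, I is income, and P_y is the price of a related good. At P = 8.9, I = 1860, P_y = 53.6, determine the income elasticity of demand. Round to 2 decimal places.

Evaluating quantity at (P, I, P_y) gives Q_x = 70.8 − 0.44(8.9)² − 0.05(1860) + 2.6(53.6) = 70.8 − 34.8524 − 93 + 139.36 = 82.3076.
∂Q_x/∂I = −0.05, so E_I = -0.05·(1860/82.3076) ≈ -1.13.
E_I < 0: inferior good.

-1.13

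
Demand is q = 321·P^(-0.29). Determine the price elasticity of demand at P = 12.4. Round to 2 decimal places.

For a Cobb–Douglas (constant-elasticity) form q = A·P^α·…, the elasticity with respect to P equals the exponent α at every point.
Here the exponent on P is -0.29, so the price elasticity of demand is -0.29.

-0.29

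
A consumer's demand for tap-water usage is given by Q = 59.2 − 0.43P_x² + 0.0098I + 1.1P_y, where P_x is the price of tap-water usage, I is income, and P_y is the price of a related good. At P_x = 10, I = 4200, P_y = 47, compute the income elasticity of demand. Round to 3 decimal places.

At the given point, Q = 59.2 − 0.43(10)² + 0.0098(4200) + 1.1(47) = 59.2 − 43 + 41.16 + 51.7 = 109.06.
∂Q/∂I = +0.0098, so E_I = 0.0098·(4200/109.06) ≈ 0.377.
E_I ∈ (0,1): normal good (necessity).

0.377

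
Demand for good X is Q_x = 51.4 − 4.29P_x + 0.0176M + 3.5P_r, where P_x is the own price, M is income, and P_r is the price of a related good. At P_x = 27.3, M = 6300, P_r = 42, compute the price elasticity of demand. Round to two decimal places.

-0.61

Substituting, Q_x = 51.4 − 4.29(27.3) + 0.0176(6300) + 3.5(42) = 51.4 − 117.117 + 110.88 + 147 = 192.163.
∂Q_x/∂P_x = −4.29, so E_p = (−4.29)·(27.3/192.163) ≈ -0.61.
|E_p| < 1: demand is inelastic.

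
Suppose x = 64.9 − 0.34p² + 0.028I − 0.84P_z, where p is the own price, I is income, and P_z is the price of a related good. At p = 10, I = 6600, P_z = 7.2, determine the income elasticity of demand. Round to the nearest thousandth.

0.881

Substituting, x = 64.9 − 0.34(10)² + 0.028(6600) − 0.84(7.2) = 64.9 − 34 + 184.8 − 6.048 = 209.652.
∂x/∂I = +0.028, so E_I = 0.028·(6600/209.652) ≈ 0.881.
E_I ∈ (0,1): normal good (necessity).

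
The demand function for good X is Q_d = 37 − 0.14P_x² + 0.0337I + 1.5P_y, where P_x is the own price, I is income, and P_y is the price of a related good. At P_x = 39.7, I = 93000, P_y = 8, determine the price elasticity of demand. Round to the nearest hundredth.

At the given point, Q_d = 37 − 0.14(39.7)² + 0.0337(93000) + 1.5(8) = 37 − 220.6526 + 3134.1 + 12 = 2962.4474.
∂Q_d/∂P_x = −2·0.14·P_x = -11.116, so E_p = -11.116·(39.7/2962.4474) ≈ -0.15.
|E_p| < 1: demand is inelastic.

-0.15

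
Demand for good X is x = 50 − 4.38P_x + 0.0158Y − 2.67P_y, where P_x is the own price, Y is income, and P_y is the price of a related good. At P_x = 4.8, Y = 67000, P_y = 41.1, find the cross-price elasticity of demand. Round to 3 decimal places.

-0.112

x = 50 − 4.38(4.8) + 0.0158(67000) − 2.67(41.1) = 50 − 21.024 + 1058.6 − 109.737 = 977.839.
∂x/∂P_y = −2.67, so E_xy = -2.67·(41.1/977.839) ≈ -0.112.
E_xy < 0: the goods are complements.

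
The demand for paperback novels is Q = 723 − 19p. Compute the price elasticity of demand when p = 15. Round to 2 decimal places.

-0.65

At p = 15, Q = 438.
dQ/dp = −19.
Point elasticity E = (dQ/dp)·(p/Q) = -19 × 15/438 ≈ -0.65.
|E| < 1, so demand is inelastic at this price.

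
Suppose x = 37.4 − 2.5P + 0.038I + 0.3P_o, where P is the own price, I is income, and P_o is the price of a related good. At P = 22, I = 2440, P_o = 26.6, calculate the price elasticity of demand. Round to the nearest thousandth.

x = 37.4 − 2.5(22) + 0.038(2440) + 0.3(26.6) = 37.4 − 55 + 92.72 + 7.98 = 83.1.
∂x/∂P = −2.5, so E_p = (−2.5)·(22/83.1) ≈ -0.662.
|E_p| < 1: demand is inelastic.

-0.662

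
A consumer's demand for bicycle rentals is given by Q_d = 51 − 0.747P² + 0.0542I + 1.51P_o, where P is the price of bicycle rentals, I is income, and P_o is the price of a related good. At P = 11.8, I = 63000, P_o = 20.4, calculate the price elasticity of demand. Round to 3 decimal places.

First evaluate Q_d: 51 − 0.747(11.8)² + 0.0542(63000) + 1.51(20.4) = 51 − 104.0123 + 3414.6 + 30.804 = 3392.3917.
∂Q_d/∂P = −2·0.747·P = -17.6292, so E_p = -17.6292·(11.8/3392.3917) ≈ -0.061.
|E_p| < 1: demand is inelastic.

-0.061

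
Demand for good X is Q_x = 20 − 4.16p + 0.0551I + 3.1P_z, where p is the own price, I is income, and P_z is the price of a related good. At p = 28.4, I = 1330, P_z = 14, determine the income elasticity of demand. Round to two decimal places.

Substituting, Q_x = 20 − 4.16(28.4) + 0.0551(1330) + 3.1(14) = 20 − 118.144 + 73.283 + 43.4 = 18.539.
∂Q_x/∂I = +0.0551, so E_I = 0.0551·(1330/18.539) ≈ 3.95.
E_I > 1: normal good (luxury).

3.95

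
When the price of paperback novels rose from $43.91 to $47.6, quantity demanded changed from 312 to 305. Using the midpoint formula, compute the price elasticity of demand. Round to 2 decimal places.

%Δq = (305 − 312)/[(312 + 305)/2] = -7/308.5 ≈ -0.0227.
%ΔP = (47.6 − 43.91)/[(43.91 + 47.6)/2] = 3.69/45.755 ≈ 0.0806.
Arc elasticity E = %Δq/%ΔP ≈ -0.0227/0.0806 ≈ -0.28.
|E| < 1: demand is inelastic over this range.

-0.28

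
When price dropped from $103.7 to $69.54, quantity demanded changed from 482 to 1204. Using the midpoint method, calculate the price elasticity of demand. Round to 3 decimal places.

-2.172

%Δq = (1204 − 482)/[(482 + 1204)/2] = 722/843 ≈ 0.8565.
%Δp = (69.54 − 103.7)/[(103.7 + 69.54)/2] = -34.16/86.62 ≈ -0.3944.
Arc elasticity E = %Δq/%Δp ≈ 0.8565/-0.3944 ≈ -2.172.
|E| > 1: demand is elastic over this range.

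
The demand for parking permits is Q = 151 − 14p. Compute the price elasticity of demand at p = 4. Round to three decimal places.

-0.589

At p = 4, Q = 95.
dQ/dp = −14.
Point elasticity E = (dQ/dp)·(p/Q) = -14 × 4/95 ≈ -0.589.
|E| < 1, so demand is inelastic at this price.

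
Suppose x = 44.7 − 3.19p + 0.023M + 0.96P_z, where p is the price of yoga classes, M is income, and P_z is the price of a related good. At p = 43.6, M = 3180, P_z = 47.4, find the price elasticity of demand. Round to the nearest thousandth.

-5.733

Substituting, x = 44.7 − 3.19(43.6) + 0.023(3180) + 0.96(47.4) = 44.7 − 139.084 + 73.14 + 45.504 = 24.26.
∂x/∂p = −3.19, so E_p = (−3.19)·(43.6/24.26) ≈ -5.733.
|E_p| > 1: demand is elastic.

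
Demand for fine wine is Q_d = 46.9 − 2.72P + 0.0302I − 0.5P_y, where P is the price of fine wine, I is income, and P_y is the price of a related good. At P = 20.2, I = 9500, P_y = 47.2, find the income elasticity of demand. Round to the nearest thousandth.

1.124

Substituting, Q_d = 46.9 − 2.72(20.2) + 0.0302(9500) − 0.5(47.2) = 46.9 − 54.944 + 286.9 − 23.6 = 255.256.
∂Q_d/∂I = +0.0302, so E_I = 0.0302·(9500/255.256) ≈ 1.124.
E_I > 1: normal good (luxury).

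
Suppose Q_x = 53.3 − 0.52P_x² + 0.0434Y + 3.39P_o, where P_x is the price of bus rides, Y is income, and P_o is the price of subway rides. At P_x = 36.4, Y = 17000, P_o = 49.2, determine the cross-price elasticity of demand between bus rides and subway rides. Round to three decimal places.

First evaluate Q_x: 53.3 − 0.52(36.4)² + 0.0434(17000) + 3.39(49.2) = 53.3 − 688.9792 + 737.8 + 166.788 = 268.9088.
∂Q_x/∂P_o = +3.39, so E_xy = 3.39·(49.2/268.9088) ≈ 0.620.
E_xy > 0: the goods are substitutes.

0.620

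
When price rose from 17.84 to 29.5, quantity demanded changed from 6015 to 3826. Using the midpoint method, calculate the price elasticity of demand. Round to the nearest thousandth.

-0.903

%Δq = (3826 − 6015)/[(6015 + 3826)/2] = -2189/4920.5 ≈ -0.4449.
%Δp = (29.5 − 17.84)/[(17.84 + 29.5)/2] = 11.66/23.67 ≈ 0.4926.
Arc elasticity E = %Δq/%Δp ≈ -0.4449/0.4926 ≈ -0.903.
|E| < 1: demand is inelastic over this range.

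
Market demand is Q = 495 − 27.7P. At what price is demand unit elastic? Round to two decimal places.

For linear demand Q = a − bP, E = −bP/(a − bP). |E| = 1 ⇒ bP = a − bP ⇒ P = a/(2b).
P = 495/(2·27.7) ≈ 8.94.

8.94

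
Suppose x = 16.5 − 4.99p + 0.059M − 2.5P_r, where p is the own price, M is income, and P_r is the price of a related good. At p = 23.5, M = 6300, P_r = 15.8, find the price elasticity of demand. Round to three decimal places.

-0.507

Evaluating quantity at (p, M, P_r) gives x = 16.5 − 4.99(23.5) + 0.059(6300) − 2.5(15.8) = 16.5 − 117.265 + 371.7 − 39.5 = 231.435.
∂x/∂p = −4.99, so E_p = (−4.99)·(23.5/231.435) ≈ -0.507.
|E_p| < 1: demand is inelastic.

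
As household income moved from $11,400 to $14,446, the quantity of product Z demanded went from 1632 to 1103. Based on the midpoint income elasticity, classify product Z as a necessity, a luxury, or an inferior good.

%ΔQ = (1103 − 1632)/[(1632+1103)/2] = -529/1367.5 ≈ -0.3868.
%ΔI = (14,446 − 11,400)/[(11,400+14,446)/2] = 3046/12923 ≈ 0.2357.
E_I = %ΔQ/%ΔI ≈ -1.641.
E_I < 0: inferior good.

inferior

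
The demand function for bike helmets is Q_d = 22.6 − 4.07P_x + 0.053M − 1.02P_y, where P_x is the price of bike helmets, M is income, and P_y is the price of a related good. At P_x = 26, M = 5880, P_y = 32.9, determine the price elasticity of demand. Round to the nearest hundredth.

First evaluate Q_d: 22.6 − 4.07(26) + 0.053(5880) − 1.02(32.9) = 22.6 − 105.82 + 311.64 − 33.558 = 194.862.
∂Q_d/∂P_x = −4.07, so E_p = (−4.07)·(26/194.862) ≈ -0.54.
|E_p| < 1: demand is inelastic.

-0.54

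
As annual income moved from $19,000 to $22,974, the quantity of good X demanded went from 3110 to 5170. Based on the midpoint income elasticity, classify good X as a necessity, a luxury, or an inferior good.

%ΔQ = (5170 − 3110)/[(3110+5170)/2] = 2060/4140 ≈ 0.4976.
%ΔI = (22,974 − 19,000)/[(19,000+22,974)/2] = 3974/20987 ≈ 0.1894.
E_I = %ΔQ/%ΔI ≈ 2.628.
E_I > 1: normal good (luxury).

luxury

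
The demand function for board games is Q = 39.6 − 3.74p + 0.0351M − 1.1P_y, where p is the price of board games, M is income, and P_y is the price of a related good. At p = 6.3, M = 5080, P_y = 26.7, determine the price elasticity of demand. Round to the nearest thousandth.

Evaluating quantity at (p, M, P_y) gives Q = 39.6 − 3.74(6.3) + 0.0351(5080) − 1.1(26.7) = 39.6 − 23.562 + 178.308 − 29.37 = 164.976.
∂Q/∂p = −3.74, so E_p = (−3.74)·(6.3/164.976) ≈ -0.143.
|E_p| < 1: demand is inelastic.

-0.143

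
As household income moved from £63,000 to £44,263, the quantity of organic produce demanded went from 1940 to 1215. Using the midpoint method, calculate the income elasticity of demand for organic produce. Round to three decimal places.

1.315

%ΔQ = (1215 − 1940)/[(1940+1215)/2] = -725/1577.5 ≈ -0.4596.
%ΔI = (44,263 − 63,000)/[(63,000+44,263)/2] = -18737/53631.5 ≈ -0.3494.
E_I = %ΔQ/%ΔI ≈ 1.315.
E_I > 1: normal good (luxury).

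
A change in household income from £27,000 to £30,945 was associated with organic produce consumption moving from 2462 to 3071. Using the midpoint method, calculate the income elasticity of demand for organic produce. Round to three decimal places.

%ΔQ = (3071 − 2462)/[(2462+3071)/2] = 609/2766.5 ≈ 0.2201.
%ΔI = (30,945 − 27,000)/[(27,000+30,945)/2] = 3945/28972.5 ≈ 0.1362.
E_I = %ΔQ/%ΔI ≈ 1.617.
E_I > 1: normal good (luxury).

1.617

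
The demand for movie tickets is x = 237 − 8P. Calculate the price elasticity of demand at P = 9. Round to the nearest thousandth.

-0.436

At P = 9, x = 165.
dx/dP = −8.
Point elasticity E = (dx/dP)·(P/x) = -8 × 9/165 ≈ -0.436.
|E| < 1, so demand is inelastic at this price.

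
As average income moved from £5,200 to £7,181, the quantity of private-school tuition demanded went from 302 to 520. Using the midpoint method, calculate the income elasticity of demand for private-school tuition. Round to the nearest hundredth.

%ΔQ = (520 − 302)/[(302+520)/2] = 218/411 ≈ 0.5304.
%ΔM = (7,181 − 5,200)/[(5,200+7,181)/2] = 1981/6190.5 ≈ 0.3200.
E_I = %ΔQ/%ΔM ≈ 1.66.
E_I > 1: normal good (luxury).

1.66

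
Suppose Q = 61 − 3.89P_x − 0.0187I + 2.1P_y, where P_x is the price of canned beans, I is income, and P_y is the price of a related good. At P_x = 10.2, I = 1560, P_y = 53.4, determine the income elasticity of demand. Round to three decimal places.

Substituting, Q = 61 − 3.89(10.2) − 0.0187(1560) + 2.1(53.4) = 61 − 39.678 − 29.172 + 112.14 = 104.29.
∂Q/∂I = −0.0187, so E_I = -0.0187·(1560/104.29) ≈ -0.280.
E_I < 0: inferior good.

-0.280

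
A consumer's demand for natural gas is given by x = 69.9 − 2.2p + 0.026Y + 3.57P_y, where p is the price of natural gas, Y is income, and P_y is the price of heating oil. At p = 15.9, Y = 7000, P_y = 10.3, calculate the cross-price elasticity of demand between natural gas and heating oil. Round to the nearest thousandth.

0.145

At the given point, x = 69.9 − 2.2(15.9) + 0.026(7000) + 3.57(10.3) = 69.9 − 34.98 + 182 + 36.771 = 253.691.
∂x/∂P_y = +3.57, so E_xy = 3.57·(10.3/253.691) ≈ 0.145.
E_xy > 0: the goods are substitutes.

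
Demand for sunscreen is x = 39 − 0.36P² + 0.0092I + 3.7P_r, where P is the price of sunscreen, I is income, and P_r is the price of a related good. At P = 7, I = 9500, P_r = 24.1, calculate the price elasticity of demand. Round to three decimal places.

Substituting, x = 39 − 0.36(7)² + 0.0092(9500) + 3.7(24.1) = 39 − 17.64 + 87.4 + 89.17 = 197.93.
∂x/∂P = −2·0.36·P = -5.04, so E_p = -5.04·(7/197.93) ≈ -0.178.
|E_p| < 1: demand is inelastic.

-0.178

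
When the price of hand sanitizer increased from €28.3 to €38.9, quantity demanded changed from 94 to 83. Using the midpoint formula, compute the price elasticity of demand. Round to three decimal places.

%ΔQ = (83 − 94)/[(94 + 83)/2] = -11/88.5 ≈ -0.1243.
%ΔP = (38.9 − 28.3)/[(28.3 + 38.9)/2] = 10.6/33.6 ≈ 0.3155.
Arc elasticity E = %ΔQ/%ΔP ≈ -0.1243/0.3155 ≈ -0.394.
|E| < 1: demand is inelastic over this range.

-0.394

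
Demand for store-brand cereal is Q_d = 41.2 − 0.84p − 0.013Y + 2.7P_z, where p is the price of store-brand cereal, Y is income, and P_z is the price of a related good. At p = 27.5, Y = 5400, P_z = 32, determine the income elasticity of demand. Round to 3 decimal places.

Substituting, Q_d = 41.2 − 0.84(27.5) − 0.013(5400) + 2.7(32) = 41.2 − 23.1 − 70.2 + 86.4 = 34.3.
∂Q_d/∂Y = −0.013, so E_I = -0.013·(5400/34.3) ≈ -2.047.
E_I < 0: inferior good.

-2.047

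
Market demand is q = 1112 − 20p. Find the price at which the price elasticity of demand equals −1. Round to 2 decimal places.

27.80

For linear demand q = a − bp, E = −bp/(a − bp). |E| = 1 ⇒ bp = a − bp ⇒ p = a/(2b).
p = 1112/(2·20) = 27.80.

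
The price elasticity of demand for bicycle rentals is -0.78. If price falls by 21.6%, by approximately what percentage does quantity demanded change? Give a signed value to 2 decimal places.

%ΔQ ≈ E × %ΔP = (-0.78) × (-21.6%) ≈ 16.85%.

16.85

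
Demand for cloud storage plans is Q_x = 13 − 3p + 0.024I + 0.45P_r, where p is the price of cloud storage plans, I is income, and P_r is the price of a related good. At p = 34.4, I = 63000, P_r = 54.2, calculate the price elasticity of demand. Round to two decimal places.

-0.07

Evaluating quantity at (p, I, P_r) gives Q_x = 13 − 3(34.4) + 0.024(63000) + 0.45(54.2) = 13 − 103.2 + 1512 + 24.39 = 1446.19.
∂Q_x/∂p = −3, so E_p = (−3)·(34.4/1446.19) ≈ -0.07.
|E_p| < 1: demand is inelastic.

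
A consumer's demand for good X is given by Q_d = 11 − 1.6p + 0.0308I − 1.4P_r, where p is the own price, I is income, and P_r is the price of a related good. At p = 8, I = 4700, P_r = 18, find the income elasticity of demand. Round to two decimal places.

Substituting, Q_d = 11 − 1.6(8) + 0.0308(4700) − 1.4(18) = 11 − 12.8 + 144.76 − 25.2 = 117.76.
∂Q_d/∂I = +0.0308, so E_I = 0.0308·(4700/117.76) ≈ 1.23.
E_I > 1: normal good (luxury).

1.23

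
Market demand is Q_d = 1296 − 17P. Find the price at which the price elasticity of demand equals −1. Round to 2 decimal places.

38.12

For linear demand Q_d = a − bP, E = −bP/(a − bP). |E| = 1 ⇒ bP = a − bP ⇒ P = a/(2b).
P = 1296/(2·17) ≈ 38.12.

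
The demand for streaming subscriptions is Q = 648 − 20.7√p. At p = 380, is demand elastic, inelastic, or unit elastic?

inelastic

At p = 380, Q = 244.4827.
dQ/dp = −20.7/(2√p) = −20.7/(2·19.4936).
Point elasticity E = (dQ/dp)·(p/Q) = -0.5309 × 380/244.4827 ≈ -0.825.
|E| ≈ 0.825 < 1, so demand is inelastic.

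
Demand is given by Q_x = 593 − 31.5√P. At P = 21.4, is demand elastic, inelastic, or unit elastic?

inelastic

At P = 21.4, Q_x = 447.2806.
dQ_x/dP = −31.5/(2√P) = −31.5/(2·4.626).
Point elasticity E = (dQ_x/dP)·(P/Q_x) = -3.4047 × 21.4/447.2806 ≈ -0.163.
|E| ≈ 0.163 < 1, so demand is inelastic.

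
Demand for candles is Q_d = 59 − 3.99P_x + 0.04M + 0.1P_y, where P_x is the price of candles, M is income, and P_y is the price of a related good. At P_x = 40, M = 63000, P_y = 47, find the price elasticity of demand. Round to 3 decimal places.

-0.066

Q_d = 59 − 3.99(40) + 0.04(63000) + 0.1(47) = 59 − 159.6 + 2520 + 4.7 = 2424.1.
∂Q_d/∂P_x = −3.99, so E_p = (−3.99)·(40/2424.1) ≈ -0.066.
|E_p| < 1: demand is inelastic.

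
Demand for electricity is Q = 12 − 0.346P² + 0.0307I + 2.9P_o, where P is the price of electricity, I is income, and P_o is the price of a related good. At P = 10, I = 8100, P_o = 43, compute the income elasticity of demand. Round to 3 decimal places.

Q = 12 − 0.346(10)² + 0.0307(8100) + 2.9(43) = 12 − 34.6 + 248.67 + 124.7 = 350.77.
∂Q/∂I = +0.0307, so E_I = 0.0307·(8100/350.77) ≈ 0.709.
E_I ∈ (0,1): normal good (necessity).

0.709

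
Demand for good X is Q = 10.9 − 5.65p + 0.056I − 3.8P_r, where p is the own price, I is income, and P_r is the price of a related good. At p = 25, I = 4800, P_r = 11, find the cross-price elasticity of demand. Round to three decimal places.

-0.432

Q = 10.9 − 5.65(25) + 0.056(4800) − 3.8(11) = 10.9 − 141.25 + 268.8 − 41.8 = 96.65.
∂Q/∂P_r = −3.8, so E_xy = -3.8·(11/96.65) ≈ -0.432.
E_xy < 0: the goods are complements.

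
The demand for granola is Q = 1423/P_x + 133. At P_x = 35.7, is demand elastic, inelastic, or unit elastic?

At P_x = 35.7, Q = 172.8599.
dQ/dP_x = −1423/P_x² = −1.1165.
Point elasticity E = (dQ/dP_x)·(P_x/Q) = -1.1165 × 35.7/172.8599 ≈ -0.231.
|E| ≈ 0.231 < 1, so demand is inelastic.

inelastic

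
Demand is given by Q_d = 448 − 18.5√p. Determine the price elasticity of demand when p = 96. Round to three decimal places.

At p = 96, Q_d = 266.7378.
dQ_d/dp = −18.5/(2√p) = −18.5/(2·9.798).
Point elasticity E = (dQ_d/dp)·(p/Q_d) = -0.9441 × 96/266.7378 ≈ -0.340.
|E| < 1, so demand is inelastic at this price.

-0.340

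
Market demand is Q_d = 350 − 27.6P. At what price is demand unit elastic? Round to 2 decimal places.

6.34

For linear demand Q_d = a − bP, E = −bP/(a − bP). |E| = 1 ⇒ bP = a − bP ⇒ P = a/(2b).
P = 350/(2·27.6) ≈ 6.34.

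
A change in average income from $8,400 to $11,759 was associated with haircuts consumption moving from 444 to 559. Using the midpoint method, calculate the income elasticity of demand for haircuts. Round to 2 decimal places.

0.69

%ΔQ = (559 − 444)/[(444+559)/2] = 115/501.5 ≈ 0.2293.
%ΔI = (11,759 − 8,400)/[(8,400+11,759)/2] = 3359/10079.5 ≈ 0.3333.
E_I = %ΔQ/%ΔI ≈ 0.69.
E_I ∈ (0,1): normal good (necessity).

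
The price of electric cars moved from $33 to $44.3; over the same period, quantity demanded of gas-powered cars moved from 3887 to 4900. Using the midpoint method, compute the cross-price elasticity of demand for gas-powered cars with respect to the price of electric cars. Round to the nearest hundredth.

%ΔQ_x = (4900 − 3887)/[(3887+4900)/2] = 1013/4393.5 ≈ 0.2306.
%ΔP_y = (44.3 − 33)/[(33+44.3)/2] ≈ 0.2924.
E_xy = 0.2306/0.2924 ≈ 0.79.
E_xy > 0, so gas-powered cars and electric cars are substitutes.

0.79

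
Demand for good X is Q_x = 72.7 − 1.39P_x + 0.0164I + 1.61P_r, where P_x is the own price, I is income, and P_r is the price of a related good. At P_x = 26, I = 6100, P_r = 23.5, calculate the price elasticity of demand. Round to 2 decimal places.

-0.21

Q_x = 72.7 − 1.39(26) + 0.0164(6100) + 1.61(23.5) = 72.7 − 36.14 + 100.04 + 37.835 = 174.435.
∂Q_x/∂P_x = −1.39, so E_p = (−1.39)·(26/174.435) ≈ -0.21.
|E_p| < 1: demand is inelastic.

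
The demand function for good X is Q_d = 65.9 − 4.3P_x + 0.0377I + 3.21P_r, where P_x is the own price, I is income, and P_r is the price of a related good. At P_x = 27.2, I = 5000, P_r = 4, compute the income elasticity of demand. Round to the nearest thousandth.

Substituting, Q_d = 65.9 − 4.3(27.2) + 0.0377(5000) + 3.21(4) = 65.9 − 116.96 + 188.5 + 12.84 = 150.28.
∂Q_d/∂I = +0.0377, so E_I = 0.0377·(5000/150.28) ≈ 1.254.
E_I > 1: normal good (luxury).

1.254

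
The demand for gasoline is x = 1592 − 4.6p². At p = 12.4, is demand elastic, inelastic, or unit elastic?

elastic

At p = 12.4, x = 884.704.
dx/dp = −2·4.6·p = −114.08.
Point elasticity E = (dx/dp)·(p/x) = -114.08 × 12.4/884.704 ≈ -1.599.
|E| ≈ 1.599 > 1, so demand is elastic.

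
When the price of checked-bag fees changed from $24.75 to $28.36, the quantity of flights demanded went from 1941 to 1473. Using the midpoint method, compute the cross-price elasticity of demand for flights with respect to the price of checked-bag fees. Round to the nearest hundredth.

-2.02

%ΔQ_x = (1473 − 1941)/[(1941+1473)/2] = -468/1707 ≈ -0.2742.
%ΔP_y = (28.36 − 24.75)/[(24.75+28.36)/2] ≈ 0.1359.
E_xy = -0.2742/0.1359 ≈ -2.02.
E_xy < 0, so flights and checked-bag fees are complements.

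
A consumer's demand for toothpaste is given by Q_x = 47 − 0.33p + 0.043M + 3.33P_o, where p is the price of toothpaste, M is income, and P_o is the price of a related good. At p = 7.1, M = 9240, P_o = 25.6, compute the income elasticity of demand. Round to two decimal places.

0.75

Q_x = 47 − 0.33(7.1) + 0.043(9240) + 3.33(25.6) = 47 − 2.343 + 397.32 + 85.248 = 527.225.
∂Q_x/∂M = +0.043, so E_I = 0.043·(9240/527.225) ≈ 0.75.
E_I ∈ (0,1): normal good (necessity).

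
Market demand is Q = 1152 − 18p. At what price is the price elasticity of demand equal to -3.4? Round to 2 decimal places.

49.45

Set −bp/(a − bp) = −3.4 ⇒ bp = 3.4(a − bp) ⇒ bp(1+3.4) = 3.4·a.
p = 3.4·1152/(18·4.4) ≈ 49.45.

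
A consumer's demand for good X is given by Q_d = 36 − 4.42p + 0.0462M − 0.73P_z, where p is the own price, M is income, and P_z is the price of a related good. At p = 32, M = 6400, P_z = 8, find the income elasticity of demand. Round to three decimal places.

Q_d = 36 − 4.42(32) + 0.0462(6400) − 0.73(8) = 36 − 141.44 + 295.68 − 5.84 = 184.4.
∂Q_d/∂M = +0.0462, so E_I = 0.0462·(6400/184.4) ≈ 1.603.
E_I > 1: normal good (luxury).

1.603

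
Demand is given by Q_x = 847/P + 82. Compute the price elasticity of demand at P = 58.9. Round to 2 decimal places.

At P = 58.9, Q_x = 96.3803.
dQ_x/dP = −847/P² = −0.2441.
Point elasticity E = (dQ_x/dP)·(P/Q_x) = -0.2441 × 58.9/96.3803 ≈ -0.15.
|E| < 1, so demand is inelastic at this price.

-0.15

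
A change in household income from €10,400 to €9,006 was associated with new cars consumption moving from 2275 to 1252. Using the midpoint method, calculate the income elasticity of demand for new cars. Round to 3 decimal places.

%ΔQ = (1252 − 2275)/[(2275+1252)/2] = -1023/1763.5 ≈ -0.5801.
%ΔI = (9,006 − 10,400)/[(10,400+9,006)/2] = -1394/9703 ≈ -0.1437.
E_I = %ΔQ/%ΔI ≈ 4.038.
E_I > 1: normal good (luxury).

4.038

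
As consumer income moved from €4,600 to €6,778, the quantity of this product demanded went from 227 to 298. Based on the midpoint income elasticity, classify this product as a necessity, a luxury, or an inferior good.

necessity

%ΔQ = (298 − 227)/[(227+298)/2] = 71/262.5 ≈ 0.2705.
%ΔI = (6,778 − 4,600)/[(4,600+6,778)/2] = 2178/5689 ≈ 0.3828.
E_I = %ΔQ/%ΔI ≈ 0.706.
E_I ∈ (0,1): normal good (necessity).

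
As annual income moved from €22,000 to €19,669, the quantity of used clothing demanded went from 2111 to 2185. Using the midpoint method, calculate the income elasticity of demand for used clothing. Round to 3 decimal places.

%ΔQ = (2185 − 2111)/[(2111+2185)/2] = 74/2148 ≈ 0.0345.
%ΔY = (19,669 − 22,000)/[(22,000+19,669)/2] = -2331/20834.5 ≈ -0.1119.
E_I = %ΔQ/%ΔY ≈ -0.308.
E_I < 0: inferior good.

-0.308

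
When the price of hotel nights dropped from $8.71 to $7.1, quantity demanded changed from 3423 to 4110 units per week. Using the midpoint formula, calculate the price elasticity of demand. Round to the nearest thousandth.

-0.896

%ΔQ = (4110 − 3423)/[(3423 + 4110)/2] = 687/3766.5 ≈ 0.1824.
%ΔP = (7.1 − 8.71)/[(8.71 + 7.1)/2] = -1.61/7.905 ≈ -0.2037.
Arc elasticity E = %ΔQ/%ΔP ≈ 0.1824/-0.2037 ≈ -0.896.
|E| < 1: demand is inelastic over this range.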